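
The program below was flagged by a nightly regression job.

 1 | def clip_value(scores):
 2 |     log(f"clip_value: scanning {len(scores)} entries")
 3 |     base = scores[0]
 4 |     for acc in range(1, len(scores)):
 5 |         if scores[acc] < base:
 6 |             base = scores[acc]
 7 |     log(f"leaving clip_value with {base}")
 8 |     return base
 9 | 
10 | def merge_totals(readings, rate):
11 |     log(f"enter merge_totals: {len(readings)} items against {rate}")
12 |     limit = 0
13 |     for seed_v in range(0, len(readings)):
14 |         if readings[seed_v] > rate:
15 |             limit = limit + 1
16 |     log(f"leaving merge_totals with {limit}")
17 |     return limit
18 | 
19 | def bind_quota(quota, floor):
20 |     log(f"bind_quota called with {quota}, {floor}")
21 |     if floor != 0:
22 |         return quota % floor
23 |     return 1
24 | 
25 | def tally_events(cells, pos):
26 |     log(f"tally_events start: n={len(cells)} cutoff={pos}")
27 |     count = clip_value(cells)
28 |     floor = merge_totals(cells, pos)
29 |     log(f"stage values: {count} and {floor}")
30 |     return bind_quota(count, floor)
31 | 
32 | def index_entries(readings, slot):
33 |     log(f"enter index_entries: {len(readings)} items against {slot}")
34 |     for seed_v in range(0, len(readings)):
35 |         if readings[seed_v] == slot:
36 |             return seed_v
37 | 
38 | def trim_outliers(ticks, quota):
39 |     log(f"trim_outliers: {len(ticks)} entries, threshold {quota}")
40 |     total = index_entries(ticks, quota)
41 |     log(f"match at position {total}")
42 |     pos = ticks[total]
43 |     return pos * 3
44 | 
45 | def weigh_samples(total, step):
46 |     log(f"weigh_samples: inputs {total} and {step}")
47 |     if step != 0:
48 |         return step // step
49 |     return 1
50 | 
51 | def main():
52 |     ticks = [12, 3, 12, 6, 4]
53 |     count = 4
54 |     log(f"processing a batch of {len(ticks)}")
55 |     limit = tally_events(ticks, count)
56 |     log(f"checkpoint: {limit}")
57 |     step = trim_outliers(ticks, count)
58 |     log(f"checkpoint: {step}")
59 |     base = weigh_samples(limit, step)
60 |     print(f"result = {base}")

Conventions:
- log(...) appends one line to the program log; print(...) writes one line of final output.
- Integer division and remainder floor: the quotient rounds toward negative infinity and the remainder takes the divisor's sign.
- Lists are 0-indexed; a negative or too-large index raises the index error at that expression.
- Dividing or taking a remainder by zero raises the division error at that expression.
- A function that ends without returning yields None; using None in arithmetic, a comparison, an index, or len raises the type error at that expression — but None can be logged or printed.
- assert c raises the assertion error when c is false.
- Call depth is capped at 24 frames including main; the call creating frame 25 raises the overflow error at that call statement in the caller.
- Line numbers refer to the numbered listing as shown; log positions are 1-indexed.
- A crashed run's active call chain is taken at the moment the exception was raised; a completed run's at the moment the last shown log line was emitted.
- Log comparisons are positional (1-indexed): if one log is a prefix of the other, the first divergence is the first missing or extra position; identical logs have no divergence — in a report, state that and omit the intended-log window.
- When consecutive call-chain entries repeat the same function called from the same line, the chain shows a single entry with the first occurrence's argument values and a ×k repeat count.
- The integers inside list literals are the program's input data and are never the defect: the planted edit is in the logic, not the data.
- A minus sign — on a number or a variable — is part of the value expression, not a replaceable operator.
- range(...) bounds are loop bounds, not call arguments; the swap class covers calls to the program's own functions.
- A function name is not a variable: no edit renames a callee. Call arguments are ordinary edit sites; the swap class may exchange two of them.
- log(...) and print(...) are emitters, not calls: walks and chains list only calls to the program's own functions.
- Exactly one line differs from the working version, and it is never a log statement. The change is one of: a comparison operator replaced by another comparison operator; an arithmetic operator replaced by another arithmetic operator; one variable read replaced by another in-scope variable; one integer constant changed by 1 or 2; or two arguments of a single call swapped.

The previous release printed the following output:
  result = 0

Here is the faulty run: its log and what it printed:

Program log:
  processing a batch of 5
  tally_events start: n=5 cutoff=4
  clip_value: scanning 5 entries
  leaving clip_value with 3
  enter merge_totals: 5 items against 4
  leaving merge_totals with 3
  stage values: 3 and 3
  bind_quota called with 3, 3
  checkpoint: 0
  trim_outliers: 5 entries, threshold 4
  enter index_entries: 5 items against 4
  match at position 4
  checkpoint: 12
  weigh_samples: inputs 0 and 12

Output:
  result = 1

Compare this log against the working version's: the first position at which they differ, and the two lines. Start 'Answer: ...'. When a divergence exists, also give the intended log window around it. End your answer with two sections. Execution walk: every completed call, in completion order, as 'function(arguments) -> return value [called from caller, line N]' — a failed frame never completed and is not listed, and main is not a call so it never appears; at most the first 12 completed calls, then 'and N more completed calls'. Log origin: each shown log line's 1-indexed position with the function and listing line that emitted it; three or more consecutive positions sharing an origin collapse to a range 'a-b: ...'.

Answer: there is none — every log position agrees.
Execution walk:
  clip_value([12, 3, 12, 6, 4]) -> 3  [called from tally_events, line 27]
  merge_totals([12, 3, 12, 6, 4], 4) -> 3  [called from tally_events, line 28]
  bind_quota(3, 3) -> 0  [called from tally_events, line 30]
  tally_events([12, 3, 12, 6, 4], 4) -> 0  [called from main, line 55]
  index_entries([12, 3, 12, 6, 4], 4) -> 4  [called from trim_outliers, line 40]
  trim_outliers([12, 3, 12, 6, 4], 4) -> 12  [called from main, line 57]
  weigh_samples(0, 12) -> 1  [called from main, line 59]
Log origin:
  1 — main, line 54
  2 — tally_events, line 26
  3 — clip_value, line 2
  4 — clip_value, line 7
  5 — merge_totals, line 11
  6 — merge_totals, line 16
  7 — tally_events, line 29
  8 — bind_quota, line 20
  9 — main, line 56
  10 — trim_outliers, line 39
  11 — index_entries, line 33
  12 — trim_outliers, line 41
  13 — main, line 58
  14 — weigh_samples, line 46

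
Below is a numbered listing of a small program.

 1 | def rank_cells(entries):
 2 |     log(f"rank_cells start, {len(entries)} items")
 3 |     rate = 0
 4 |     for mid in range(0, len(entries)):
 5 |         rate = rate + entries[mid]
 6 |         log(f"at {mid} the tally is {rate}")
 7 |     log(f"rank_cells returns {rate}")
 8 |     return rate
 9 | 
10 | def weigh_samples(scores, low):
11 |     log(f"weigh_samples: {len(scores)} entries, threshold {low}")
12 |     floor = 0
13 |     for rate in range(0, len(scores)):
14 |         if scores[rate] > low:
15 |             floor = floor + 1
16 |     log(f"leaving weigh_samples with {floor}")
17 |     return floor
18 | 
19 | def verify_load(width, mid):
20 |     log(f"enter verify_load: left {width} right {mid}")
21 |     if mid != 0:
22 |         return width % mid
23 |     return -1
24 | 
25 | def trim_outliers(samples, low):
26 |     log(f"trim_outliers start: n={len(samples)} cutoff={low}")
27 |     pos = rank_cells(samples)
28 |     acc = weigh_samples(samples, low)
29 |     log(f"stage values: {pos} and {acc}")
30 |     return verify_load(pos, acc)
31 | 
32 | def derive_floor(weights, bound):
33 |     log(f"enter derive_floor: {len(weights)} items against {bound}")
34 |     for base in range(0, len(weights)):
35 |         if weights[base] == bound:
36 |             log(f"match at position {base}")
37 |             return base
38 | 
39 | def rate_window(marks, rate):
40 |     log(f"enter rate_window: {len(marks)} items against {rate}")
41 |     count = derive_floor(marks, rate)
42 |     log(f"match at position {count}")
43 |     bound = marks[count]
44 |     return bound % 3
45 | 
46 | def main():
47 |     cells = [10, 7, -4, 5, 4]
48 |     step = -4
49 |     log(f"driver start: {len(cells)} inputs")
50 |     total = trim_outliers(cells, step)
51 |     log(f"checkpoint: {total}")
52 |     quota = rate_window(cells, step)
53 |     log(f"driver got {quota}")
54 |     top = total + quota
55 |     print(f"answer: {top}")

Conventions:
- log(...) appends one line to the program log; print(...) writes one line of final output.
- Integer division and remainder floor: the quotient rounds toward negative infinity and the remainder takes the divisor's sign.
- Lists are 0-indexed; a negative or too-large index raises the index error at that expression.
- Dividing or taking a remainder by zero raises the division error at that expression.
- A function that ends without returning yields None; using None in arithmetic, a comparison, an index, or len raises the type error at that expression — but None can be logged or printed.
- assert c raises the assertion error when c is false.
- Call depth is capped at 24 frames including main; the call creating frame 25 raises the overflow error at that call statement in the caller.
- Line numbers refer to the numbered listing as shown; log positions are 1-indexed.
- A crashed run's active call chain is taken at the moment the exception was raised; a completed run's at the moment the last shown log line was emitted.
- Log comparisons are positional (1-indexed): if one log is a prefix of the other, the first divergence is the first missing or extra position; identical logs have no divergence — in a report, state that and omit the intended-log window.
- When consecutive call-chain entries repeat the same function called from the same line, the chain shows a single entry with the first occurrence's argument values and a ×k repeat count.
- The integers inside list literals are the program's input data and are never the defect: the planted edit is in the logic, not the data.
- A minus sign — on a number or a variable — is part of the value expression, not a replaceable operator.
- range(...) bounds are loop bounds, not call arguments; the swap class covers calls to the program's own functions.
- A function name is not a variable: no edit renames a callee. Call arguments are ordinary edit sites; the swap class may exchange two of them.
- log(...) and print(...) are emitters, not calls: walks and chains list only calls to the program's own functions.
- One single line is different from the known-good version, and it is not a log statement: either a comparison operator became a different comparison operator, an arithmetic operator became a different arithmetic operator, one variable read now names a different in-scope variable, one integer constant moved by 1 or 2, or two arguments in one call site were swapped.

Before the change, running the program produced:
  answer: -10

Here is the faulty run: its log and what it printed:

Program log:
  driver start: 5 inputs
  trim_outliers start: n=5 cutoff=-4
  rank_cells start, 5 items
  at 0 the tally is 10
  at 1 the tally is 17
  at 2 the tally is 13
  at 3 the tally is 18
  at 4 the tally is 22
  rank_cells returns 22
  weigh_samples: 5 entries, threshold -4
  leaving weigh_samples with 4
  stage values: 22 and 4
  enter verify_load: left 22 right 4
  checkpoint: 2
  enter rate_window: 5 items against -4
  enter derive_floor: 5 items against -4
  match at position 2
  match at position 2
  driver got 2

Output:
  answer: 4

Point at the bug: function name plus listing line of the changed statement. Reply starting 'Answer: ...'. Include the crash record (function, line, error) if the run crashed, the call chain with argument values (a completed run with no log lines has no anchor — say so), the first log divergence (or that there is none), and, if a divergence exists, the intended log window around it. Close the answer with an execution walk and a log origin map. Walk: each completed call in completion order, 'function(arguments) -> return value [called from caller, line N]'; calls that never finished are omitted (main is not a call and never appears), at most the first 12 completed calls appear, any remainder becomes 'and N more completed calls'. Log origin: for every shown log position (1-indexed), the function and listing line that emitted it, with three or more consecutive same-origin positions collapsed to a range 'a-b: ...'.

Answer: the defect is in rate_window at line 44.
Key observation: Everything matches until log position 19, which reads 'driver got 2' in place of 'driver got -12'.
Call chain: main.
First divergence: position 19; shown 'driver got 2' vs intended 'driver got -12'.
Intended log window:
  17: match at position 2
  18: match at position 2
  19: driver got -12
Execution walk:
  rank_cells([10, 7, -4, 5, 4]) -> 22  [called from trim_outliers, line 27]
  weigh_samples([10, 7, -4, 5, 4], -4) -> 4  [called from trim_outliers, line 28]
  verify_load(22, 4) -> 2  [called from trim_outliers, line 30]
  trim_outliers([10, 7, -4, 5, 4], -4) -> 2  [called from main, line 50]
  derive_floor([10, 7, -4, 5, 4], -4) -> 2  [called from rate_window, line 41]
  rate_window([10, 7, -4, 5, 4], -4) -> 2  [called from main, line 52]
Log line origins:
  1 — main, line 49
  2 — trim_outliers, line 26
  3 — rank_cells, line 2
  4-8 — rank_cells, line 6
  9 — rank_cells, line 7
  10 — weigh_samples, line 11
  11 — weigh_samples, line 16
  12 — trim_outliers, line 29
  13 — verify_load, line 20
  14 — main, line 51
  15 — rate_window, line 40
  16 — derive_floor, line 33
  17 — derive_floor, line 36
  18 — rate_window, line 42
  19 — main, line 53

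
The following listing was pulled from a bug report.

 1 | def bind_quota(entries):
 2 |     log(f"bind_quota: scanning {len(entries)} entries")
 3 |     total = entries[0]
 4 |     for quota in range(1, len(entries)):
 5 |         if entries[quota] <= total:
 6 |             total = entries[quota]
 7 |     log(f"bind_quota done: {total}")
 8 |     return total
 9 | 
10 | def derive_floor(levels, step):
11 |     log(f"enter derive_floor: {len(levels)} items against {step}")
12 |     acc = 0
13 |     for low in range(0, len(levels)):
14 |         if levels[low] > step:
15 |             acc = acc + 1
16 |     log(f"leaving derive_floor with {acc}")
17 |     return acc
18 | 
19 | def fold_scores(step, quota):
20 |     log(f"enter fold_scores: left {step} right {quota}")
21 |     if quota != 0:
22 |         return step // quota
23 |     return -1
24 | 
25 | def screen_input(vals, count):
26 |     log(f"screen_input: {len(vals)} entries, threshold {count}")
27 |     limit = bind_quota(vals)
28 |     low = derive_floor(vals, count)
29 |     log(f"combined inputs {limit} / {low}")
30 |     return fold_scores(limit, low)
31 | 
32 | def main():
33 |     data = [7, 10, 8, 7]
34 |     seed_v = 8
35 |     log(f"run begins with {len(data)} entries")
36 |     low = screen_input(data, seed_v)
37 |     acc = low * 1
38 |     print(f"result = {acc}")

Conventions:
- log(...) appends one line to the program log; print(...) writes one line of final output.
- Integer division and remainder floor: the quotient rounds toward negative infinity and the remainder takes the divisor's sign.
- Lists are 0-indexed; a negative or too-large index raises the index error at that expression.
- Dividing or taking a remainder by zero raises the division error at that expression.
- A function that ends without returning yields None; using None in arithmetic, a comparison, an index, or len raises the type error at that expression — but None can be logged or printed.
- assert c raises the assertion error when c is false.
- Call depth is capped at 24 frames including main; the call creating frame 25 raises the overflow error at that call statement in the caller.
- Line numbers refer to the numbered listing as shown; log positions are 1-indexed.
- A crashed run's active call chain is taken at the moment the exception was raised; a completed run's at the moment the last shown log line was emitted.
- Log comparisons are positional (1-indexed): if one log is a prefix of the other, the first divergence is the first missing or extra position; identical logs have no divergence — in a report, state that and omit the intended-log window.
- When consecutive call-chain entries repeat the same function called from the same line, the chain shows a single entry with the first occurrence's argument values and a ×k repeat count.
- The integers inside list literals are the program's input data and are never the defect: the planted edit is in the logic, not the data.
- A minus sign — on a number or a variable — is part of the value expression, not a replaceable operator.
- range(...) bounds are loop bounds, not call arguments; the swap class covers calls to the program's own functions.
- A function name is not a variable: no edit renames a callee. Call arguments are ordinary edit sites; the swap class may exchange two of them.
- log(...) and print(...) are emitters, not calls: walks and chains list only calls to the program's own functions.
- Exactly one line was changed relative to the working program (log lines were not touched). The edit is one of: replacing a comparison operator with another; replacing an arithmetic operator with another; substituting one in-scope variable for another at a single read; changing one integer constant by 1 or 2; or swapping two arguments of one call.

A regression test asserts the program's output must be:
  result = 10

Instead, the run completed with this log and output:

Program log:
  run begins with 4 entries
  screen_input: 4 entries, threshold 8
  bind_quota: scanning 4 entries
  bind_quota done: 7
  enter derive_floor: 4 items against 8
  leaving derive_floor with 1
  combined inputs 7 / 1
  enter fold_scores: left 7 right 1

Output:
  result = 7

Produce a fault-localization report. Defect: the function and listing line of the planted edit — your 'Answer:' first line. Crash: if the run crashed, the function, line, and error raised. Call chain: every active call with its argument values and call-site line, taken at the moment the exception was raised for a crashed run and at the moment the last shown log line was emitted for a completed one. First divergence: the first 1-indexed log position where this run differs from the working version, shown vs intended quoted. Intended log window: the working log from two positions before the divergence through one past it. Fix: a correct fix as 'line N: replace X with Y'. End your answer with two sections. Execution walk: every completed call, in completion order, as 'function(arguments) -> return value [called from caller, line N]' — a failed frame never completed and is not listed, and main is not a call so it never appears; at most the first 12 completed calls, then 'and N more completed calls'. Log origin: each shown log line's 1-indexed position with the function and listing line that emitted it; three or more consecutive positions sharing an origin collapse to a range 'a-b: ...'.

Answer: the defect is in bind_quota at line 5.
Key observation: Everything matches until log position 4, which reads 'bind_quota done: 7' in place of 'bind_quota done: 10'.
Call chain: main -> screen_input([7, 10, 8, 7], 8) (called at line 36) -> fold_scores(7, 1) (called at line 30).
First divergence: position 4 — the shown line 'bind_quota done: 7' should read 'bind_quota done: 10'.
Intended log window:
  2: screen_input: 4 entries, threshold 8
  3: bind_quota: scanning 4 entries
  4: bind_quota done: 10
  5: enter derive_floor: 4 items against 8
Execution walk:
  bind_quota([7, 10, 8, 7]) -> 7  [called from screen_input, line 27]
  derive_floor([7, 10, 8, 7], 8) -> 1  [called from screen_input, line 28]
  fold_scores(7, 1) -> 7  [called from screen_input, line 30]
  screen_input([7, 10, 8, 7], 8) -> 7  [called from main, line 36]
Log origin:
  1 — main, line 35
  2 — screen_input, line 26
  3 — bind_quota, line 2
  4 — bind_quota, line 7
  5 — derive_floor, line 11
  6 — derive_floor, line 16
  7 — screen_input, line 29
  8 — fold_scores, line 20
A correct fix: line 5: replace `<=` with `>`.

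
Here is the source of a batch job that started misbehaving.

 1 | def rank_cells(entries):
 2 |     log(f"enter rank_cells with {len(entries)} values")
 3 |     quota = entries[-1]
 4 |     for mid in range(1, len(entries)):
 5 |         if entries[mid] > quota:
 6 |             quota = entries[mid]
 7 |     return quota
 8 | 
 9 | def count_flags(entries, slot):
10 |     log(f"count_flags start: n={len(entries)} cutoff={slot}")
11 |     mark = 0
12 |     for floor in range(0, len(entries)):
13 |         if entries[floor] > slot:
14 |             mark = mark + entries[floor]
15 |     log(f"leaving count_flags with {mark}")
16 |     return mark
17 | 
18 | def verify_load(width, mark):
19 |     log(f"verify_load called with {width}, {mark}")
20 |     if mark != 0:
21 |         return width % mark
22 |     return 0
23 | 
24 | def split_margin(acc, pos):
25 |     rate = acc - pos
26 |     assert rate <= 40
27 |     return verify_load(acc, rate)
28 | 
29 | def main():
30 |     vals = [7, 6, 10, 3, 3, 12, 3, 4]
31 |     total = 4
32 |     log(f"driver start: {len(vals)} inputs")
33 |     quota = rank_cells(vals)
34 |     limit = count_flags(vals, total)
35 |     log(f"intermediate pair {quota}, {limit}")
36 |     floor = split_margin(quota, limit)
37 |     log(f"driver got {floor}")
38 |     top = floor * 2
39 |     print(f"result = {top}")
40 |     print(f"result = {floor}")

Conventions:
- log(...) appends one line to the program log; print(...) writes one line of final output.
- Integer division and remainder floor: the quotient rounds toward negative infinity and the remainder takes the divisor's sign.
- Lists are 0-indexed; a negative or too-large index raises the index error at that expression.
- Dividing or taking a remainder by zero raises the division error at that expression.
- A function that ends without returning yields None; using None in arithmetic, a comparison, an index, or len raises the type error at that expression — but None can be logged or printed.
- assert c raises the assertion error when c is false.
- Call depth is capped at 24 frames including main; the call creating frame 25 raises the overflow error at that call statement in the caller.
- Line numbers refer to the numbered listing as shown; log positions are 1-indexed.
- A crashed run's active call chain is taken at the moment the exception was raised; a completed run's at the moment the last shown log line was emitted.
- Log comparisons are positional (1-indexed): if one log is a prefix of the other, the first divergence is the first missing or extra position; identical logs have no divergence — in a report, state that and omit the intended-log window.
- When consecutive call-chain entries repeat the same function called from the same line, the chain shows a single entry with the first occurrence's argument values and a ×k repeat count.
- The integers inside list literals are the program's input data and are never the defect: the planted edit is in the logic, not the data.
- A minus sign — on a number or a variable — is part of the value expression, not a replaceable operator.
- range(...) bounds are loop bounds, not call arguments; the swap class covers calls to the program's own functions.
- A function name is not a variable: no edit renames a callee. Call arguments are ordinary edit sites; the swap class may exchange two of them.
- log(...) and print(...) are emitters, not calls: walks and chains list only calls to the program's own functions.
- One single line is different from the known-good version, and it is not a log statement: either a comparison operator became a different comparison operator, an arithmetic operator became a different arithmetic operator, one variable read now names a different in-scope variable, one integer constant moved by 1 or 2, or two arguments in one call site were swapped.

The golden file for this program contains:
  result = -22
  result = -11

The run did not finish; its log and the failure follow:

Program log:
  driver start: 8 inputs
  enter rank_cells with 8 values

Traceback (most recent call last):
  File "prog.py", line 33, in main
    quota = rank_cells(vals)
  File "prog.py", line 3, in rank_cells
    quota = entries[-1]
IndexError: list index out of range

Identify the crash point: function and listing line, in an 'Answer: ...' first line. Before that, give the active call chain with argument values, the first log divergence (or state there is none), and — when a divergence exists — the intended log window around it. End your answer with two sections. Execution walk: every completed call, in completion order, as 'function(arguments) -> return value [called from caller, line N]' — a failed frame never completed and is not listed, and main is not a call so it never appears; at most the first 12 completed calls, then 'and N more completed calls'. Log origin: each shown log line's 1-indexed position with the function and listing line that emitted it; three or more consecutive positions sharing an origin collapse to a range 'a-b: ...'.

Answer: the error was raised in rank_cells, line 3.
Key observation: The faulty run's log stops after 2 lines; the working version's next line would be 'count_flags start: n=8 cutoff=4'.
Call chain: main -> rank_cells([7, 6, 10, 3, 3, 12, 3, 4]) (called at line 33).
First divergence: position 3 (shown log ended at 2 lines; the working version continues: 'count_flags start: n=8 cutoff=4').
Intended log window:
  1: driver start: 8 inputs
  2: enter rank_cells with 8 values
  3: count_flags start: n=8 cutoff=4
  4: leaving count_flags with 35
Execution walk:
  (no call completed)
Log origin:
  1: from main, line 32
  2: from rank_cells, line 2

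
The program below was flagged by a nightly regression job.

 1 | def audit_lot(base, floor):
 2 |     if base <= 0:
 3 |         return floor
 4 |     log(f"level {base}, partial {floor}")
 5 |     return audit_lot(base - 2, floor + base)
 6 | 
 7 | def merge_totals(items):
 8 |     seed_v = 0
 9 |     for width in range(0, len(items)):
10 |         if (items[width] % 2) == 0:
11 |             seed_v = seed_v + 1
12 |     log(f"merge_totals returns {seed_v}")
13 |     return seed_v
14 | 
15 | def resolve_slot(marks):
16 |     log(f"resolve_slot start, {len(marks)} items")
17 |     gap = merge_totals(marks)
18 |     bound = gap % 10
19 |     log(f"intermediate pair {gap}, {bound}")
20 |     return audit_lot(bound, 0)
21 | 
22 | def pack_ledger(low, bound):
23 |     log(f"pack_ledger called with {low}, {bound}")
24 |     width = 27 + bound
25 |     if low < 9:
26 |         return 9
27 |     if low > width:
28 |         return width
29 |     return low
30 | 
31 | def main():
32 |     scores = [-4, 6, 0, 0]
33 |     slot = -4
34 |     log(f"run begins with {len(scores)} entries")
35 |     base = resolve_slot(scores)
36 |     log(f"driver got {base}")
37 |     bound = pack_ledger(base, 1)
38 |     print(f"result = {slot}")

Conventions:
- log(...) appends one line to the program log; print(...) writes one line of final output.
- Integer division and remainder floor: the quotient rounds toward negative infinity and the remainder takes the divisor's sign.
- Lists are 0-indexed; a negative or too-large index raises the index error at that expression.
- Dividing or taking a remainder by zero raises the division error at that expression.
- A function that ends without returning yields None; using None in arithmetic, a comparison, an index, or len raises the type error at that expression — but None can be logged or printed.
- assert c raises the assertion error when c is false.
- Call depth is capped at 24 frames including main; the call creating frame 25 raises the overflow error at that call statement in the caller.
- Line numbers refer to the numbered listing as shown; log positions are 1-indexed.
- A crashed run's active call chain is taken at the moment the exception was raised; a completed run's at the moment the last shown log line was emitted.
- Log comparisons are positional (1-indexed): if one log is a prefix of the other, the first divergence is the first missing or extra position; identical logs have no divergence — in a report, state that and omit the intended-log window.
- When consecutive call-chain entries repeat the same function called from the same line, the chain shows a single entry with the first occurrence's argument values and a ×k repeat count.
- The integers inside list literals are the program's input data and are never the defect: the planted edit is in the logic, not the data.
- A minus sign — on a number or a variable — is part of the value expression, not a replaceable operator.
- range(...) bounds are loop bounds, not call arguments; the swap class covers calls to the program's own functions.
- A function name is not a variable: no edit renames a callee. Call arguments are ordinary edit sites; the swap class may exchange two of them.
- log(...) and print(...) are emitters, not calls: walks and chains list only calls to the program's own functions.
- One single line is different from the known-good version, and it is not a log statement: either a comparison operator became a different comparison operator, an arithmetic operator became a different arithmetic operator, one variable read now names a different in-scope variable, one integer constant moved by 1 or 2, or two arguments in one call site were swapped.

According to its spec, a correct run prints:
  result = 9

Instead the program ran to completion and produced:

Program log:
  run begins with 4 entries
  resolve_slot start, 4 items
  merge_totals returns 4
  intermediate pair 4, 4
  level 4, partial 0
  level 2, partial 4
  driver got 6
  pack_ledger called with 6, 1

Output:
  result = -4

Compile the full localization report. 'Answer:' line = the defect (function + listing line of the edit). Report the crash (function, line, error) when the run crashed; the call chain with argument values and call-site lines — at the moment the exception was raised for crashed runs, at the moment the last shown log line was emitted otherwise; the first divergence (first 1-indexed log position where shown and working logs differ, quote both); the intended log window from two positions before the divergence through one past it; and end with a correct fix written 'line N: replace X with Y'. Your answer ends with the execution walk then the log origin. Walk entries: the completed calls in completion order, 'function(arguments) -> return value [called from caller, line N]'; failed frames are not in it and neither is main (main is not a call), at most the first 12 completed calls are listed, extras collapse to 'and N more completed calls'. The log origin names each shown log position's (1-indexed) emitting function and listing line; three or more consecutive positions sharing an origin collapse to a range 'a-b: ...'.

Answer: the defect is in main at line 38.
The tell: The two runs log identically and part ways only at the printed values.
Call chain: main -> pack_ledger(6, 1) (called at line 37).
First divergence: none (the log streams are identical).
Execution walk:
  merge_totals([-4, 6, 0, 0]) -> 4  [called from resolve_slot, line 17]
  audit_lot(0, 6) -> 6  [called from audit_lot, line 5]
  audit_lot(2, 4) -> 6  [called from audit_lot, line 5]
  audit_lot(4, 0) -> 6  [called from resolve_slot, line 20]
  resolve_slot([-4, 6, 0, 0]) -> 6  [called from main, line 35]
  pack_ledger(6, 1) -> 9  [called from main, line 37]
Log line origins:
  1: logged in main at line 34
  2: logged in resolve_slot at line 16
  3: logged in merge_totals at line 12
  4: logged in resolve_slot at line 19
  5: logged in audit_lot at line 4
  6: logged in audit_lot at line 4
  7: logged in main at line 36
  8: logged in pack_ledger at line 23
A correct fix: line 38: replace `slot` with `bound`.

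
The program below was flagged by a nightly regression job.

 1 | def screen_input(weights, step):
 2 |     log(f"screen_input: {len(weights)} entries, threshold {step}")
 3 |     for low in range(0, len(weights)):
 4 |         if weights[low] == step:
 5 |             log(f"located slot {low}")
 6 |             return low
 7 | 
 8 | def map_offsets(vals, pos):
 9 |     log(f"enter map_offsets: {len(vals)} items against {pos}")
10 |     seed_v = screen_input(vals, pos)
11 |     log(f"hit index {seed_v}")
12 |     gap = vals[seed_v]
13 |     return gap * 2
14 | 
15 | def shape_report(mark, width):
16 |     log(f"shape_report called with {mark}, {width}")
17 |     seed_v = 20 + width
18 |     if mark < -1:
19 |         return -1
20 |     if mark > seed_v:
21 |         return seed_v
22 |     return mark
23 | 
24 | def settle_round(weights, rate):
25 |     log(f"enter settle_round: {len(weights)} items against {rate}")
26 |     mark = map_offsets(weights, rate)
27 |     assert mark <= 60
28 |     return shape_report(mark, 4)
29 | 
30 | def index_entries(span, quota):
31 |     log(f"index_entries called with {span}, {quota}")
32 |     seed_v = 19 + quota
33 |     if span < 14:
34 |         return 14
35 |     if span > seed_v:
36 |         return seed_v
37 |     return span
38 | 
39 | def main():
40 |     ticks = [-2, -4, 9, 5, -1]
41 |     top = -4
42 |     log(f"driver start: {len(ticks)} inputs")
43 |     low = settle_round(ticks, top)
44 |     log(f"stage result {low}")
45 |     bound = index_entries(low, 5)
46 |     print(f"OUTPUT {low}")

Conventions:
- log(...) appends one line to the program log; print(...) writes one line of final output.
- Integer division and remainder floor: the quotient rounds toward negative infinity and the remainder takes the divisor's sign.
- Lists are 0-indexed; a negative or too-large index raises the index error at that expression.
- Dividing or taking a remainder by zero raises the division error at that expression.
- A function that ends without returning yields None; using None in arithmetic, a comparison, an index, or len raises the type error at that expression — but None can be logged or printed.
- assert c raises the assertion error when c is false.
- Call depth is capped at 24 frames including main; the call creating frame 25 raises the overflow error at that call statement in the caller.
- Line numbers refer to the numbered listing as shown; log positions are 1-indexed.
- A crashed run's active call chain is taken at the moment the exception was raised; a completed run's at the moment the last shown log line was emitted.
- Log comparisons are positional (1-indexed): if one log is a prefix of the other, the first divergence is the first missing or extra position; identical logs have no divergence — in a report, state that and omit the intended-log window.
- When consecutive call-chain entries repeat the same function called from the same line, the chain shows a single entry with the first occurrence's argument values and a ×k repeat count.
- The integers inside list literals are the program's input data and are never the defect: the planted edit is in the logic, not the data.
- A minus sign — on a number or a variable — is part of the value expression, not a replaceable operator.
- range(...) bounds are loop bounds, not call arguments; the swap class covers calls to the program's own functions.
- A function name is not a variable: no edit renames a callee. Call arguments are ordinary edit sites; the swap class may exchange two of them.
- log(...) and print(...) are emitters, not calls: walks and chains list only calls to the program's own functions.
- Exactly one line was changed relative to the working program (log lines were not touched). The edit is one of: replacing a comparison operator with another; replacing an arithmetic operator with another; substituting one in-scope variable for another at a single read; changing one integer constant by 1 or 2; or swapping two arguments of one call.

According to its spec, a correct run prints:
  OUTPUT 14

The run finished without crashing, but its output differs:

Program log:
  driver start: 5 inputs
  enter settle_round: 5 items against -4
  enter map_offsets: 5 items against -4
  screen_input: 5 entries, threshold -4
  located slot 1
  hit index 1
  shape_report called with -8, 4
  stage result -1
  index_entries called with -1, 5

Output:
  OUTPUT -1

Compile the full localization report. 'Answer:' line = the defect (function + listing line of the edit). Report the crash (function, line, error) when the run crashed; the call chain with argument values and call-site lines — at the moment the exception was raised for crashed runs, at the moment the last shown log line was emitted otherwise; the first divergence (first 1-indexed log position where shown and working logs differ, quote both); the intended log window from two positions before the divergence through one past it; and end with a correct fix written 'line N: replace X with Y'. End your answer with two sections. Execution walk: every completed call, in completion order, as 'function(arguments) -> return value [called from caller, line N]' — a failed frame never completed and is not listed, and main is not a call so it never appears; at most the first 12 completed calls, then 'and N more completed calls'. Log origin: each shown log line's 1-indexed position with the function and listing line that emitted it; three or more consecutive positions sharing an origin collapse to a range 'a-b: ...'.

Answer: the defect is in main at line 46.
The tell: The two runs log identically and part ways only at the printed values.
Call chain: main -> index_entries(-1, 5) (called at line 45).
First divergence: none — the logs agree in full.
Execution walk:
  screen_input([-2, -4, 9, 5, -1], -4) -> 1  [called from map_offsets, line 10]
  map_offsets([-2, -4, 9, 5, -1], -4) -> -8  [called from settle_round, line 26]
  shape_report(-8, 4) -> -1  [called from settle_round, line 28]
  settle_round([-2, -4, 9, 5, -1], -4) -> -1  [called from main, line 43]
  index_entries(-1, 5) -> 14  [called from main, line 45]
Origin of each log line:
  1 — main, line 42
  2 — settle_round, line 25
  3 — map_offsets, line 9
  4 — screen_input, line 2
  5 — screen_input, line 5
  6 — map_offsets, line 11
  7 — shape_report, line 16
  8 — main, line 44
  9 — index_entries, line 31
A correct fix: line 46: replace `low` with `bound`.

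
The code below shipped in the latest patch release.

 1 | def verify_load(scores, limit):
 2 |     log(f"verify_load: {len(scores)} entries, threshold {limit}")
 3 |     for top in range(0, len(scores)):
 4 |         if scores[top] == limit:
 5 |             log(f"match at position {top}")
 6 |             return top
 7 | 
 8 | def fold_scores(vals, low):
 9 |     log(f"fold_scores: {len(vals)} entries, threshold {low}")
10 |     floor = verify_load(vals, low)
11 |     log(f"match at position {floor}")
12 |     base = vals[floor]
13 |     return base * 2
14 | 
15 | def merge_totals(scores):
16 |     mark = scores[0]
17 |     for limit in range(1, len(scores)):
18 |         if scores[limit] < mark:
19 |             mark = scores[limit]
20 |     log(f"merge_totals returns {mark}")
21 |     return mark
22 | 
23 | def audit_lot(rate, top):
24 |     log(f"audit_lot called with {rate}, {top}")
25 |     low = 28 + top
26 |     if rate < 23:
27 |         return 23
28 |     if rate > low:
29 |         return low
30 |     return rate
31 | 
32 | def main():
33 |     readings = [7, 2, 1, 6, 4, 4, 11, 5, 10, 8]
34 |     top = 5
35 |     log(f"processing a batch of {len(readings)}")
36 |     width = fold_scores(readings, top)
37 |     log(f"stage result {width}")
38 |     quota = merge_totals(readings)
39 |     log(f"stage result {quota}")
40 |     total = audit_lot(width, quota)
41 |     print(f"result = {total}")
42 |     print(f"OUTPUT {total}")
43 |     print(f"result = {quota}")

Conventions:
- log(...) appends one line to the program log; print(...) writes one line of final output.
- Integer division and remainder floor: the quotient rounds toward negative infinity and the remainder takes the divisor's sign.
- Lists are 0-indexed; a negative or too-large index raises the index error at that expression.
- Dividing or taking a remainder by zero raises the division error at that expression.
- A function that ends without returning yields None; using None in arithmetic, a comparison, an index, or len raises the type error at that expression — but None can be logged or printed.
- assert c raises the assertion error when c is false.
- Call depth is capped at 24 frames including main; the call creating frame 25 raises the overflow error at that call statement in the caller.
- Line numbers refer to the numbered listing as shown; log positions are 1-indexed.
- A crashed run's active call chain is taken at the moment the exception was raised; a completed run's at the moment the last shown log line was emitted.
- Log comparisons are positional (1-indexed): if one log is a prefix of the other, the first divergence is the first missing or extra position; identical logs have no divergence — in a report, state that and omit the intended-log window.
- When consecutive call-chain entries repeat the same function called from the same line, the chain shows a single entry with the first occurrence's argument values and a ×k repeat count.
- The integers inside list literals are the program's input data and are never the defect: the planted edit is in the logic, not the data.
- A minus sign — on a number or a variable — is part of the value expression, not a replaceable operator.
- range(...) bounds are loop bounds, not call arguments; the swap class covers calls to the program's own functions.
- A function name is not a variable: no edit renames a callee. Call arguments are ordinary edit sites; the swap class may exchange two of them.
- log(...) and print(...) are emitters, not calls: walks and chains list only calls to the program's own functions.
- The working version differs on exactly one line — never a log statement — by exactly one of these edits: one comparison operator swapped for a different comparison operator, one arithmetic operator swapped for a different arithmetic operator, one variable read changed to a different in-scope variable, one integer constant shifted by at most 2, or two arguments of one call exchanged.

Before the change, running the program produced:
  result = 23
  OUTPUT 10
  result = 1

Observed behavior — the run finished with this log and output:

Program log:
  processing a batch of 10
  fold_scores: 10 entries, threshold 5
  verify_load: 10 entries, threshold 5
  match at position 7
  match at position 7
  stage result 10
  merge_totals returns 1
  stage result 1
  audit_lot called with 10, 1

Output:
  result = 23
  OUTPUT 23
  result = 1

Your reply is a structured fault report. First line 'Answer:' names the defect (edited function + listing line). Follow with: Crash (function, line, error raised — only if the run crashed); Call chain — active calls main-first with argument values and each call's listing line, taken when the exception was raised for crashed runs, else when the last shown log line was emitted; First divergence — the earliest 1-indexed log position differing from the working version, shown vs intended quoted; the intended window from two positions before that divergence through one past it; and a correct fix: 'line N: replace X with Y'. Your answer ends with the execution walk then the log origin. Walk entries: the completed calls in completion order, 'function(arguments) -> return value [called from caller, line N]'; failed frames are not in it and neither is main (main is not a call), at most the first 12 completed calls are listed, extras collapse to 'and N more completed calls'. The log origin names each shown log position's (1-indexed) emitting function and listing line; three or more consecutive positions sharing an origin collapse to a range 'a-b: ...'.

Answer: the defect is in main at line 42.
Key fact: No log line changed; the fault shows up purely in the output.
Call chain: main -> audit_lot(10, 1) (called at line 40).
First divergence: none; the two logs match at every position.
Execution walk:
  verify_load([7, 2, 1, 6, 4, 4, 11, 5, 10, 8], 5) -> 7  [called from fold_scores, line 10]
  fold_scores([7, 2, 1, 6, 4, 4, 11, 5, 10, 8], 5) -> 10  [called from main, line 36]
  merge_totals([7, 2, 1, 6, 4, 4, 11, 5, 10, 8]) -> 1  [called from main, line 38]
  audit_lot(10, 1) -> 23  [called from main, line 40]
Log origin:
  1: from main, line 35
  2: from fold_scores, line 9
  3: from verify_load, line 2
  4: from verify_load, line 5
  5: from fold_scores, line 11
  6: from main, line 37
  7: from merge_totals, line 20
  8: from main, line 39
  9: from audit_lot, line 24
A correct fix: line 42: replace `total` with `width`.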